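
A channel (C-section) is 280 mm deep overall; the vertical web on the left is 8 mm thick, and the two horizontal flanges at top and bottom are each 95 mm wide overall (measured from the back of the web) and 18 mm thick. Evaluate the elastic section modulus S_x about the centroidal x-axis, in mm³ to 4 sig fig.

Break the section into simple shapes (no overlaps), measuring from the bottom-left corner of the bounding box.
Web: 8 × 280, A = 2 240 mm², y = 140 mm, Ī = 14 634 667 mm⁴.
Top flange (beyond web): 87 × 18, A = 1 566 mm², y = 271 mm, Ī = 42 282 mm⁴.
Bottom flange (beyond web): 87 × 18, A = 1 566 mm², y = 9 mm, Ī = 42 282 mm⁴.
By symmetry the centroid is at mid-height, ȳ = 140 mm.
Transfer each piece to the centroidal x-axis using Ī + A·d² with d = y − 140:
  web: d = 0 mm → contributes +14 634 667 mm⁴
  top flange (beyond web): d = 131 mm → contributes +26 916 408 mm⁴
  bottom flange (beyond web): d = -131 mm → contributes +26 916 408 mm⁴
Total I = 68 467 483 mm⁴.
Extreme fibre distance c = 140 mm; S = I/c = 489 053 mm³.

S_x ≈ 4.891 × 10⁵ mm³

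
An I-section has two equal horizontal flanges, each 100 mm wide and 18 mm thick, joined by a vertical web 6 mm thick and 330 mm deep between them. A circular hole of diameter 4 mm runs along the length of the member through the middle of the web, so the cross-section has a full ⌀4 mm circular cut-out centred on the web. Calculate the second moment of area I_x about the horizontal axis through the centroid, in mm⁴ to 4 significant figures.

Decompose the section into non-overlapping parts with the origin at the bottom-left of its bounding rectangle.
Bottom flange: 100 × 18, A = 1 800 mm², y = 9 mm, Ī = 48 600 mm⁴.
Web: 6 × 330, A = 1 980 mm², y = 183 mm, Ī = 17 968 500 mm⁴.
Top flange: 100 × 18, A = 1 800 mm², y = 357 mm, Ī = 48 600 mm⁴.
Hole (subtracted): ⌀4, A = 12.5664 mm², y = 183 mm, Ī = 12.5664 mm⁴.
By symmetry the centroid is at mid-height, ȳ = 183 mm.
Transfer each piece to the horizontal axis through the centroid using Ī + A·d² with d = y − 183:
  bottom flange: d = -174 mm → contributes +54 545 400 mm⁴
  web: d = 0 mm → contributes +17 968 500 mm⁴
  top flange: d = 174 mm → contributes +54 545 400 mm⁴
  hole: d = 0 mm → contributes −12.5664 mm⁴
Total I = 127 059 287 mm⁴.

I_x ≈ 1.271 × 10⁸ mm⁴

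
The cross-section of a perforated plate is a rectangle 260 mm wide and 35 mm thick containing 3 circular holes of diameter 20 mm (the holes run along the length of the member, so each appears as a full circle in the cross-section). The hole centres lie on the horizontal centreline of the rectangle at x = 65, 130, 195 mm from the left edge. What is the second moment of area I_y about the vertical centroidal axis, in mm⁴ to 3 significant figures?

I_y ≈ 4.86 × 10⁷ mm⁴

Treat the section as a set of non-overlapping primitives; coordinates are from the bounding-box lower-left.
Plate: 260 × 35, A = 9 100 mm², x = 130 mm, Ī = 51 263 333 mm⁴.
Hole 1 (subtracted): ⌀20, A = 314.16 mm², x = 65 mm, Ī = 7 854 mm⁴.
Hole 2 (subtracted): ⌀20, A = 314.16 mm², x = 130 mm, Ī = 7 854 mm⁴.
Hole 3 (subtracted): ⌀20, A = 314.16 mm², x = 195 mm, Ī = 7 854 mm⁴.
By symmetry the centroid is at mid-width, x̄ = 130 mm.
Transfer each piece to the vertical centroidal axis using Ī + A·d² with d = x − 130:
  plate: d = 0 mm → contributes +51 263 333 mm⁴
  hole 1: d = -65 mm → contributes −1 335 177 mm⁴
  hole 2: d = 0 mm → contributes −7 854 mm⁴
  hole 3: d = 65 mm → contributes −1 335 177 mm⁴
Total I = 48 585 126 mm⁴.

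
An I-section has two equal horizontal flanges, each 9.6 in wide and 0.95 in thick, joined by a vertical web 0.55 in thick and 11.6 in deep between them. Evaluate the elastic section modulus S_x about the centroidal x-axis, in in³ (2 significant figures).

Split into non-overlapping primitives; take the origin at the lower-left of the bounding box.
Bottom flange: 9.6 × 0.95, A = 9.12 in², y = 0.475 in, Ī = 0.6859 in⁴.
Web: 0.55 × 11.6, A = 6.38 in², y = 6.75 in, Ī = 71.54 in⁴.
Top flange: 9.6 × 0.95, A = 9.12 in², y = 13.03 in, Ī = 0.6859 in⁴.
By symmetry the centroid is at mid-height, ȳ = 6.75 in.
Transfer each piece to the centroidal x-axis using Ī + A·d² with d = y − 6.75:
  bottom flange: d = -6.275 in → contributes +359.8 in⁴
  web: d = 0 in → contributes +71.54 in⁴
  top flange: d = 6.275 in → contributes +359.8 in⁴
Total I = 791.1 in⁴.
Extreme fibre distance c = 6.75 in; S = I/c = 117.2 in³.

S_x ≈ 120 in³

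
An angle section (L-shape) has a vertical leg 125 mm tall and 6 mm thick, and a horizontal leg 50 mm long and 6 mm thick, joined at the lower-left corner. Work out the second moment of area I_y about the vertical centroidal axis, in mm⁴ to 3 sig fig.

I_y ≈ 1.67 × 10⁵ mm⁴

Treat the section as a set of non-overlapping primitives; coordinates are from the bounding-box lower-left.
Vertical leg: 6 × 125, A = 750 mm², x = 3 mm, Ī = 2 250 mm⁴.
Horizontal leg (remainder): 44 × 6, A = 264 mm², x = 28 mm, Ī = 42 592 mm⁴.
Centroid: x̄ = ΣA·x / ΣA = 9.5089 mm.
Transfer each piece to the vertical centroidal axis using Ī + A·d² with d = x − 9.5089:
  vertical leg: d = -6.5089 mm → contributes +34 024 mm⁴
  horizontal leg (remainder): d = 18.491 mm → contributes +132 859 mm⁴
Total I = 166 883 mm⁴.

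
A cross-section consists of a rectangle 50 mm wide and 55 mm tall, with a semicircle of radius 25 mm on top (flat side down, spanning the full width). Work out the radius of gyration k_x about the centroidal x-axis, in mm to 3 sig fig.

Decompose the section into non-overlapping parts with the origin at the bottom-left of its bounding rectangle.
Rectangular body: 50 × 55, A = 2 750 mm², y = 27.5 mm, Ī = 693 229 mm⁴.
Semicircular cap: semicircle r = 25, A = 981.75 mm², y = 65.61 mm, Ī = 42 874 mm⁴.
Centroid: ȳ = ΣA·y / ΣA = 37.526 mm.
Transfer each piece to the centroidal x-axis using Ī + A·d² with d = y − 37.526:
  rectangular body: d = -10.026 mm → contributes +969 664 mm⁴
  semicircular cap: d = 28.084 mm → contributes +817 204 mm⁴
Total I = 1 786 868 mm⁴.
Radius of gyration: k = √(I/A) = √(1 786 868 / 3731.7) = 21.882 mm.

k_x ≈ 21.9 mm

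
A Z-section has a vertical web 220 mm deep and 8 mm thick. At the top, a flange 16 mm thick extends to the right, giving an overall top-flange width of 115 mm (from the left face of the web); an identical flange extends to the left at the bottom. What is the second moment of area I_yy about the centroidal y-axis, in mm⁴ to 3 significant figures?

Treat the section as a set of non-overlapping primitives; coordinates are from the bounding-box lower-left.
Web: 8 × 220, A = 1 760 mm², x = 111 mm, Ī = 9386.7 mm⁴.
Top flange (beyond web): 107 × 16, A = 1 712 mm², x = 168.5 mm, Ī = 1 633 391 mm⁴.
Bottom flange (beyond web): 107 × 16, A = 1 712 mm², x = 53.5 mm, Ī = 1 633 391 mm⁴.
Centroid: x̄ = ΣA·x / ΣA = 111 mm.
Transfer each piece to the centroidal y-axis using Ī + A·d² with d = x − 111:
  web: d = 0 mm → contributes +9386.7 mm⁴
  top flange (beyond web): d = 57.5 mm → contributes +7 293 691 mm⁴
  bottom flange (beyond web): d = -57.5 mm → contributes +7 293 691 mm⁴
Total I = 14 596 768 mm⁴.

I_yy ≈ 1.46 × 10⁷ mm⁴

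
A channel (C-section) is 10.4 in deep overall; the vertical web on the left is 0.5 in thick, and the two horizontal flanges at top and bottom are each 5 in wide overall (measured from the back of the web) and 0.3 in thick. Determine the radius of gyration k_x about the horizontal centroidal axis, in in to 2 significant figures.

k_x ≈ 3.8 in

Treat the section as a set of non-overlapping primitives; coordinates are from the bounding-box lower-left.
Web: 0.5 × 10.4, A = 5.2 in², y = 5.2 in, Ī = 46.87 in⁴.
Top flange (beyond web): 4.5 × 0.3, A = 1.35 in², y = 10.25 in, Ī = 0.01013 in⁴.
Bottom flange (beyond web): 4.5 × 0.3, A = 1.35 in², y = 0.15 in, Ī = 0.01013 in⁴.
By symmetry the centroid is at mid-height, ȳ = 5.2 in.
Transfer each piece to the horizontal centroidal axis using Ī + A·d² with d = y − 5.2:
  web: d = 0 in → contributes +46.87 in⁴
  top flange (beyond web): d = 5.05 in → contributes +34.44 in⁴
  bottom flange (beyond web): d = -5.05 in → contributes +34.44 in⁴
Total I = 115.7 in⁴.
Radius of gyration: k = √(I/A) = √(115.7 / 7.9) = 3.828 in.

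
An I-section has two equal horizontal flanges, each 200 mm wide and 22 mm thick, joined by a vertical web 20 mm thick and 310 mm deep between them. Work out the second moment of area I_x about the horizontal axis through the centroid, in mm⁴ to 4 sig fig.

I_x ≈ 2.925 × 10⁸ mm⁴

Split into non-overlapping primitives; take the origin at the lower-left of the bounding box.
Bottom flange: 200 × 22, A = 4 400 mm², y = 11 mm, Ī = 177 467 mm⁴.
Web: 20 × 310, A = 6 200 mm², y = 177 mm, Ī = 49 651 667 mm⁴.
Top flange: 200 × 22, A = 4 400 mm², y = 343 mm, Ī = 177 467 mm⁴.
By symmetry the centroid is at mid-height, ȳ = 177 mm.
Transfer each piece to the horizontal axis through the centroid using Ī + A·d² with d = y − 177:
  bottom flange: d = -166 mm → contributes +121 423 867 mm⁴
  web: d = 0 mm → contributes +49 651 667 mm⁴
  top flange: d = 166 mm → contributes +121 423 867 mm⁴
Total I = 292 499 400 mm⁴.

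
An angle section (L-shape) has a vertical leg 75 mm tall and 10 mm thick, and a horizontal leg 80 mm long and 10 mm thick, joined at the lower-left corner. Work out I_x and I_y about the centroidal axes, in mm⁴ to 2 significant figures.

Break the section into simple shapes (no overlaps), measuring from the bottom-left corner of the bounding box.
Vertical leg: 10 × 75, A = 750 mm², y = 37.5 mm, Ī = 351 563 mm⁴.
Horizontal leg (remainder): 70 × 10, A = 700 mm², y = 5 mm, Ī = 5 833 mm⁴.
Centroid: ȳ = ΣA·y / ΣA = 21.81 mm.
Transfer each piece to the centroidal x-axis using Ī + A·d² with d = y − 21.81:
  vertical leg: d = 15.69 mm → contributes +536 186 mm⁴
  horizontal leg (remainder): d = -16.81 mm → contributes +203 645 mm⁴
Total I = 739 831 mm⁴.
For the y-axis: x̄ = 24.31 mm.
Repeating about the centroidal y-axis gives I_y = 871 394 mm⁴.

I_x ≈ 7.4 × 10⁵ mm⁴, I_y ≈ 8.7 × 10⁵ mm⁴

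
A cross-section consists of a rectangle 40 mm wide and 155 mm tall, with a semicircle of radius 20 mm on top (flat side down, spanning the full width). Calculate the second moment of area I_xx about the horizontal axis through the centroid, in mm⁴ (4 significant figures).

Decompose the section into non-overlapping parts with the origin at the bottom-left of its bounding rectangle.
Rectangular body: 40 × 155, A = 6 200 mm², y = 77.5 mm, Ī = 12 412 917 mm⁴.
Semicircular cap: semicircle r = 20, A = 628.319 mm², y = 163.488 mm, Ī = 17561.1 mm⁴.
Centroid: ȳ = ΣA·y / ΣA = 85.4123 mm.
Transfer each piece to the horizontal axis through the centroid using Ī + A·d² with d = y − 85.4123:
  rectangular body: d = -7.91235 mm → contributes +12 801 069 mm⁴
  semicircular cap: d = 78.0759 mm → contributes +3 847 696 mm⁴
Total I = 16 648 765 mm⁴.

I_xx ≈ 1.665 × 10⁷ mm⁴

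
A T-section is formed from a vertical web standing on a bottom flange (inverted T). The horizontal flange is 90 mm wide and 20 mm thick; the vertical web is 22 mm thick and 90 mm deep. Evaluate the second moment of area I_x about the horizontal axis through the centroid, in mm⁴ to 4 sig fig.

I_x ≈ 4.249 × 10⁶ mm⁴

Treat the section as a set of non-overlapping primitives; coordinates are from the bounding-box lower-left.
Flange: 90 × 20, A = 1 800 mm², y = 10 mm, Ī = 60 000 mm⁴.
Web: 22 × 90, A = 1 980 mm², y = 65 mm, Ī = 1 336 500 mm⁴.
Centroid: ȳ = ΣA·y / ΣA = 38.8095 mm.
Transfer each piece to the horizontal axis through the centroid using Ī + A·d² with d = y − 38.8095:
  flange: d = -28.8095 mm → contributes +1 553 980 mm⁴
  web: d = 26.1905 mm → contributes +2 694 663 mm⁴
Total I = 4 248 643 mm⁴.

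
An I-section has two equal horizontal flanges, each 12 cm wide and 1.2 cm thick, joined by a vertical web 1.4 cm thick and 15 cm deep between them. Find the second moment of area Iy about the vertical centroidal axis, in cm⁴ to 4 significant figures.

Iy ≈ 349.0 cm⁴

Split into non-overlapping primitives; take the origin at the lower-left of the bounding box.
Bottom flange: 12 × 1.2, A = 14.4 cm², x = 6 cm, Ī = 172.8 cm⁴.
Web: 1.4 × 15, A = 21 cm², x = 6 cm, Ī = 3.43 cm⁴.
Top flange: 12 × 1.2, A = 14.4 cm², x = 6 cm, Ī = 172.8 cm⁴.
By symmetry the centroid is at mid-width, x̄ = 6 cm.
All pieces are centred on the vertical centroidal axis, so I = ΣĪ = 349.03 cm⁴.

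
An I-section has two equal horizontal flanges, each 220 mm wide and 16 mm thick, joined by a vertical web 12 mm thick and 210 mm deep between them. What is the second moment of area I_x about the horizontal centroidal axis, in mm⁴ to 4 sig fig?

Treat the section as a set of non-overlapping primitives; coordinates are from the bounding-box lower-left.
Bottom flange: 220 × 16, A = 3 520 mm², y = 8 mm, Ī = 75093.3 mm⁴.
Web: 12 × 210, A = 2 520 mm², y = 121 mm, Ī = 9 261 000 mm⁴.
Top flange: 220 × 16, A = 3 520 mm², y = 234 mm, Ī = 75093.3 mm⁴.
By symmetry the centroid is at mid-height, ȳ = 121 mm.
Transfer each piece to the horizontal centroidal axis using Ī + A·d² with d = y − 121:
  bottom flange: d = -113 mm → contributes +45 021 973 mm⁴
  web: d = 0 mm → contributes +9 261 000 mm⁴
  top flange: d = 113 mm → contributes +45 021 973 mm⁴
Total I = 99 304 947 mm⁴.

I_x ≈ 9.930 × 10⁷ mm⁴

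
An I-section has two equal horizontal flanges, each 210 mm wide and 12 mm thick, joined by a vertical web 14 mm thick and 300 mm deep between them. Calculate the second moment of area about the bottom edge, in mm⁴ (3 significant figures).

Split into non-overlapping primitives; take the origin at the lower-left of the bounding box.
Bottom flange: 210 × 12, A = 2 520 mm², y = 6 mm, Ī = 30 240 mm⁴.
Web: 14 × 300, A = 4 200 mm², y = 162 mm, Ī = 31 500 000 mm⁴.
Top flange: 210 × 12, A = 2 520 mm², y = 318 mm, Ī = 30 240 mm⁴.
Transfer each piece to the bottom edge using Ī + A·d² with d = y − 0:
  bottom flange: d = 6 mm → contributes +120 960 mm⁴
  web: d = 162 mm → contributes +141 724 800 mm⁴
  top flange: d = 318 mm → contributes +254 862 720 mm⁴
Total I = 396 708 480 mm⁴.

I_base ≈ 3.97 × 10⁸ mm⁴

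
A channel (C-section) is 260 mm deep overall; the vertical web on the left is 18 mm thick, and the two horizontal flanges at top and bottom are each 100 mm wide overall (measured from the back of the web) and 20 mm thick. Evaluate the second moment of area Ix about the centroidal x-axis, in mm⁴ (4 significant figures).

Treat the section as a set of non-overlapping primitives; coordinates are from the bounding-box lower-left.
Web: 18 × 260, A = 4 680 mm², y = 130 mm, Ī = 26 364 000 mm⁴.
Top flange (beyond web): 82 × 20, A = 1 640 mm², y = 250 mm, Ī = 54666.7 mm⁴.
Bottom flange (beyond web): 82 × 20, A = 1 640 mm², y = 10 mm, Ī = 54666.7 mm⁴.
By symmetry the centroid is at mid-height, ȳ = 130 mm.
Transfer each piece to the centroidal x-axis using Ī + A·d² with d = y − 130:
  web: d = 0 mm → contributes +26 364 000 mm⁴
  top flange (beyond web): d = 120 mm → contributes +23 670 667 mm⁴
  bottom flange (beyond web): d = -120 mm → contributes +23 670 667 mm⁴
Total I = 73 705 333 mm⁴.

Ix ≈ 7.371 × 10⁷ mm⁴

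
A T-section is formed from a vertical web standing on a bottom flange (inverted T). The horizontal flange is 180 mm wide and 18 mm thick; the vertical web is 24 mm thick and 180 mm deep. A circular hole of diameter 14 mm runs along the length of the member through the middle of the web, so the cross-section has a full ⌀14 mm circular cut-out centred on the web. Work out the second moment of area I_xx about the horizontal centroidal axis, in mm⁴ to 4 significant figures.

Break the section into simple shapes (no overlaps), measuring from the bottom-left corner of the bounding box.
Flange: 180 × 18, A = 3 240 mm², y = 9 mm, Ī = 87 480 mm⁴.
Web: 24 × 180, A = 4 320 mm², y = 108 mm, Ī = 11 664 000 mm⁴.
Hole (subtracted): ⌀14, A = 153.938 mm², y = 108 mm, Ī = 1885.74 mm⁴.
Centroid: ȳ = ΣA·y / ΣA = 64.6895 mm.
Transfer each piece to the horizontal centroidal axis using Ī + A·d² with d = y − 64.6895:
  flange: d = -55.6895 mm → contributes +10 135 770 mm⁴
  web: d = 43.3105 mm → contributes +19 767 441 mm⁴
  hole: d = 43.3105 mm → contributes −290 642 mm⁴
Total I = 29 612 569 mm⁴.

I_xx ≈ 2.961 × 10⁷ mm⁴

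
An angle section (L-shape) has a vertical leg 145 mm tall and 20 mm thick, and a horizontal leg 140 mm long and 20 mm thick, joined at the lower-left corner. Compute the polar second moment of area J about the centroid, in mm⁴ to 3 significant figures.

J ≈ 1.97 × 10⁷ mm⁴

Decompose the section into non-overlapping parts with the origin at the bottom-left of its bounding rectangle.
Vertical leg: 20 × 145, A = 2 900 mm², y = 72.5 mm, Ī = 5 081 042 mm⁴.
Horizontal leg (remainder): 120 × 20, A = 2 400 mm², y = 10 mm, Ī = 80 000 mm⁴.
Centroid: ȳ = ΣA·y / ΣA = 44.198 mm.
Transfer each piece to the centroidal x-axis using Ī + A·d² with d = y − 44.198:
  vertical leg: d = 28.302 mm → contributes +7 403 932 mm⁴
  horizontal leg (remainder): d = -34.198 mm → contributes +2 886 826 mm⁴
Total I = 10 290 759 mm⁴.
For the y-axis: x̄ = 41.698 mm.
Repeating about the centroidal y-axis gives I_y = 9 411 384 mm⁴.
Polar second moment: J = I_x + I_y = 19 702 142 mm⁴.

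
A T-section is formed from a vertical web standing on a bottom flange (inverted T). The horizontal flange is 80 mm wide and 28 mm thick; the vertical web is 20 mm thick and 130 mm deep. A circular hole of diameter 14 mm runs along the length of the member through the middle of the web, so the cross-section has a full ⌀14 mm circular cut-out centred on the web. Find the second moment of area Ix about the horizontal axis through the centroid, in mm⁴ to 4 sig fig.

Ix ≈ 1.110 × 10⁷ mm⁴

Split into non-overlapping primitives; take the origin at the lower-left of the bounding box.
Flange: 80 × 28, A = 2 240 mm², y = 14 mm, Ī = 146 347 mm⁴.
Web: 20 × 130, A = 2 600 mm², y = 93 mm, Ī = 3 661 667 mm⁴.
Hole (subtracted): ⌀14, A = 153.938 mm², y = 93 mm, Ī = 1885.74 mm⁴.
Centroid: ȳ = ΣA·y / ΣA = 55.2369 mm.
Transfer each piece to the horizontal axis through the centroid using Ī + A·d² with d = y − 55.2369:
  flange: d = -41.2369 mm → contributes +3 955 435 mm⁴
  web: d = 37.7631 mm → contributes +7 369 392 mm⁴
  hole: d = 37.7631 mm → contributes −221 409 mm⁴
Total I = 11 103 418 mm⁴.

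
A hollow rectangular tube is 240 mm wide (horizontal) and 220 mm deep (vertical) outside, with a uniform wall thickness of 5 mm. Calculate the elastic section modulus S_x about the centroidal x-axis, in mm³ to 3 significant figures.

Split into non-overlapping primitives; take the origin at the lower-left of the bounding box.
Outer rectangle: 240 × 220, A = 52 800 mm², y = 110 mm, Ī = 212 960 000 mm⁴.
Inner void (subtracted): 230 × 210, A = 48 300 mm², y = 110 mm, Ī = 177 502 500 mm⁴.
By symmetry the centroid is at mid-height, ȳ = 110 mm.
All pieces are centred on the centroidal x-axis, so I = ΣĪ (holes subtracted) = 35 457 500 mm⁴.
Extreme fibre distance c = 110 mm; S = I/c = 322 341 mm³.

S_x ≈ 3.22 × 10⁵ mm³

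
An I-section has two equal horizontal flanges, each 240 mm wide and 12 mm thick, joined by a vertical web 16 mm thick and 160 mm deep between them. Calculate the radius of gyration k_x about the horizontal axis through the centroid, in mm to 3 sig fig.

Split into non-overlapping primitives; take the origin at the lower-left of the bounding box.
Bottom flange: 240 × 12, A = 2 880 mm², y = 6 mm, Ī = 34 560 mm⁴.
Web: 16 × 160, A = 2 560 mm², y = 92 mm, Ī = 5 461 333 mm⁴.
Top flange: 240 × 12, A = 2 880 mm², y = 178 mm, Ī = 34 560 mm⁴.
By symmetry the centroid is at mid-height, ȳ = 92 mm.
Transfer each piece to the horizontal axis through the centroid using Ī + A·d² with d = y − 92:
  bottom flange: d = -86 mm → contributes +21 335 040 mm⁴
  web: d = 0 mm → contributes +5 461 333 mm⁴
  top flange: d = 86 mm → contributes +21 335 040 mm⁴
Total I = 48 131 413 mm⁴.
Radius of gyration: k = √(I/A) = √(48 131 413 / 8 320) = 76.059 mm.

k_x ≈ 76.1 mm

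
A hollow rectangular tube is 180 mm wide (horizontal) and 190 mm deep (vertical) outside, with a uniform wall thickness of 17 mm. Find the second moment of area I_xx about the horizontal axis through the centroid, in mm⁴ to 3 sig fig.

Break the section into simple shapes (no overlaps), measuring from the bottom-left corner of the bounding box.
Outer rectangle: 180 × 190, A = 34 200 mm², y = 95 mm, Ī = 102 885 000 mm⁴.
Inner void (subtracted): 146 × 156, A = 22 776 mm², y = 95 mm, Ī = 46 189 728 mm⁴.
By symmetry the centroid is at mid-height, ȳ = 95 mm.
All pieces are centred on the horizontal axis through the centroid, so I = ΣĪ (holes subtracted) = 56 695 272 mm⁴.

I_xx ≈ 5.67 × 10⁷ mm⁴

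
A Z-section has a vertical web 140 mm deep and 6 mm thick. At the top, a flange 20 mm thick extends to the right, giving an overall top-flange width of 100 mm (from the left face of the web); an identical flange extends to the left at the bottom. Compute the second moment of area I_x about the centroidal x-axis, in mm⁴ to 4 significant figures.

Split into non-overlapping primitives; take the origin at the lower-left of the bounding box.
Web: 6 × 140, A = 840 mm², y = 70 mm, Ī = 1 372 000 mm⁴.
Top flange (beyond web): 94 × 20, A = 1 880 mm², y = 130 mm, Ī = 62666.7 mm⁴.
Bottom flange (beyond web): 94 × 20, A = 1 880 mm², y = 10 mm, Ī = 62666.7 mm⁴.
Centroid: ȳ = ΣA·y / ΣA = 70 mm.
Transfer each piece to the centroidal x-axis using Ī + A·d² with d = y − 70:
  web: d = 0 mm → contributes +1 372 000 mm⁴
  top flange (beyond web): d = 60 mm → contributes +6 830 667 mm⁴
  bottom flange (beyond web): d = -60 mm → contributes +6 830 667 mm⁴
Total I = 15 033 333 mm⁴.

I_x ≈ 1.503 × 10⁷ mm⁴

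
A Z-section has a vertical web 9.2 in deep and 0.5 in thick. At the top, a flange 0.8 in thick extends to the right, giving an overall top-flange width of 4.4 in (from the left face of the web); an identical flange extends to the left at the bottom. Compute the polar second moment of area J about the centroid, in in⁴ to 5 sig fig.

J ≈ 181.06 in⁴

Treat the section as a set of non-overlapping primitives; coordinates are from the bounding-box lower-left.
Web: 0.5 × 9.2, A = 4.6 in², y = 4.6 in, Ī = 32.44533 in⁴.
Top flange (beyond web): 3.9 × 0.8, A = 3.12 in², y = 8.8 in, Ī = 0.1664 in⁴.
Bottom flange (beyond web): 3.9 × 0.8, A = 3.12 in², y = 0.4 in, Ī = 0.1664 in⁴.
Centroid: ȳ = ΣA·y / ΣA = 4.6 in.
Transfer each piece to the centroidal x-axis using Ī + A·d² with d = y − 4.6:
  web: d = 0 in → contributes +32.44533 in⁴
  top flange (beyond web): d = 4.2 in → contributes +55.2032 in⁴
  bottom flange (beyond web): d = -4.2 in → contributes +55.2032 in⁴
Total I = 142.8517 in⁴.
For the y-axis: x̄ = 4.15 in.
Repeating about the centroidal y-axis gives I_y = 38.20663 in⁴.
Polar second moment: J = I_x + I_y = 181.0584 in⁴.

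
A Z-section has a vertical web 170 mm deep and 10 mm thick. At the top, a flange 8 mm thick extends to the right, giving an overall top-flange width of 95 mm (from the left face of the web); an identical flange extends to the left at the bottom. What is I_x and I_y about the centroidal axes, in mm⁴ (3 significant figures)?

Decompose the section into non-overlapping parts with the origin at the bottom-left of its bounding rectangle.
Web: 10 × 170, A = 1 700 mm², y = 85 mm, Ī = 4 094 167 mm⁴.
Top flange (beyond web): 85 × 8, A = 680 mm², y = 166 mm, Ī = 3626.7 mm⁴.
Bottom flange (beyond web): 85 × 8, A = 680 mm², y = 4 mm, Ī = 3626.7 mm⁴.
Centroid: ȳ = ΣA·y / ΣA = 85 mm.
Transfer each piece to the centroidal x-axis using Ī + A·d² with d = y − 85:
  web: d = 0 mm → contributes +4 094 167 mm⁴
  top flange (beyond web): d = 81 mm → contributes +4 465 107 mm⁴
  bottom flange (beyond web): d = -81 mm → contributes +4 465 107 mm⁴
Total I = 13 024 380 mm⁴.
For the y-axis: x̄ = 90 mm.
Repeating about the centroidal y-axis gives I_y = 3 901 500 mm⁴.

I_x ≈ 1.30 × 10⁷ mm⁴, I_y ≈ 3.90 × 10⁶ mm⁴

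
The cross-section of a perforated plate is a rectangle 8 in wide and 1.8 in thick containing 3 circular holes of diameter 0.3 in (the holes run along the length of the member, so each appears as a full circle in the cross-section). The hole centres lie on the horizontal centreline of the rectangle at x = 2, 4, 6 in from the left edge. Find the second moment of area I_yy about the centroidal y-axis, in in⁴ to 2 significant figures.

I_yy ≈ 76 in⁴

Treat the section as a set of non-overlapping primitives; coordinates are from the bounding-box lower-left.
Plate: 8 × 1.8, A = 14.4 in², x = 4 in, Ī = 76.8 in⁴.
Hole 1 (subtracted): ⌀0.3, A = 0.07069 in², x = 2 in, Ī = 0.0003976 in⁴.
Hole 2 (subtracted): ⌀0.3, A = 0.07069 in², x = 4 in, Ī = 0.0003976 in⁴.
Hole 3 (subtracted): ⌀0.3, A = 0.07069 in², x = 6 in, Ī = 0.0003976 in⁴.
By symmetry the centroid is at mid-width, x̄ = 4 in.
Transfer each piece to the centroidal y-axis using Ī + A·d² with d = x − 4:
  plate: d = 0 in → contributes +76.8 in⁴
  hole 1: d = -2 in → contributes −0.2831 in⁴
  hole 2: d = 0 in → contributes −0.0003976 in⁴
  hole 3: d = 2 in → contributes −0.2831 in⁴
Total I = 76.23 in⁴.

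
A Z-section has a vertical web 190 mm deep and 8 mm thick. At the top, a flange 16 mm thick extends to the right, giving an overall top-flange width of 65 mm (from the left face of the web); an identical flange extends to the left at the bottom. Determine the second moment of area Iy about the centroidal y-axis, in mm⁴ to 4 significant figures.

Break the section into simple shapes (no overlaps), measuring from the bottom-left corner of the bounding box.
Web: 8 × 190, A = 1 520 mm², x = 61 mm, Ī = 8106.67 mm⁴.
Top flange (beyond web): 57 × 16, A = 912 mm², x = 93.5 mm, Ī = 246 924 mm⁴.
Bottom flange (beyond web): 57 × 16, A = 912 mm², x = 28.5 mm, Ī = 246 924 mm⁴.
Centroid: x̄ = ΣA·x / ΣA = 61 mm.
Transfer each piece to the centroidal y-axis using Ī + A·d² with d = x − 61:
  web: d = 0 mm → contributes +8106.67 mm⁴
  top flange (beyond web): d = 32.5 mm → contributes +1 210 224 mm⁴
  bottom flange (beyond web): d = -32.5 mm → contributes +1 210 224 mm⁴
Total I = 2 428 555 mm⁴.

Iy ≈ 2.429 × 10⁶ mm⁴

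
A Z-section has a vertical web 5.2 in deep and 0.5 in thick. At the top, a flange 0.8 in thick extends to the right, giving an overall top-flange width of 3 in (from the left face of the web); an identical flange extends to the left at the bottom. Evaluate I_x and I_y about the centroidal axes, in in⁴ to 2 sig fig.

I_x ≈ 25 in⁴, I_y ≈ 11 in⁴

Decompose the section into non-overlapping parts with the origin at the bottom-left of its bounding rectangle.
Web: 0.5 × 5.2, A = 2.6 in², y = 2.6 in, Ī = 5.859 in⁴.
Top flange (beyond web): 2.5 × 0.8, A = 2 in², y = 4.8 in, Ī = 0.1067 in⁴.
Bottom flange (beyond web): 2.5 × 0.8, A = 2 in², y = 0.4 in, Ī = 0.1067 in⁴.
Centroid: ȳ = ΣA·y / ΣA = 2.6 in.
Transfer each piece to the centroidal x-axis using Ī + A·d² with d = y − 2.6:
  web: d = 0 in → contributes +5.859 in⁴
  top flange (beyond web): d = 2.2 in → contributes +9.787 in⁴
  bottom flange (beyond web): d = -2.2 in → contributes +9.787 in⁴
Total I = 25.43 in⁴.
For the y-axis: x̄ = 2.75 in.
Repeating about the centroidal y-axis gives I_y = 11.14 in⁴.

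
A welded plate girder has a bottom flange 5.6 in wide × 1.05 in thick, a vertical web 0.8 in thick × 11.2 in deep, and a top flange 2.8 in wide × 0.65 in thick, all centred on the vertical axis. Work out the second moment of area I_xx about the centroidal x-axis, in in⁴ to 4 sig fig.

I_xx ≈ 340.5 in⁴

Split into non-overlapping primitives; take the origin at the lower-left of the bounding box.
Bottom plate: 5.6 × 1.05, A = 5.88 in², y = 0.525 in, Ī = 0.540225 in⁴.
Web plate: 0.8 × 11.2, A = 8.96 in², y = 6.65 in, Ī = 93.6619 in⁴.
Top plate: 2.8 × 0.65, A = 1.82 in², y = 12.575 in, Ī = 0.0640792 in⁴.
Centroid: ȳ = ΣA·y / ΣA = 5.1355 in.
Transfer each piece to the centroidal x-axis using Ī + A·d² with d = y − 5.1355:
  bottom plate: d = -4.6105 in → contributes +125.53 in⁴
  web plate: d = 1.5145 in → contributes +114.213 in⁴
  top plate: d = 7.4395 in → contributes +100.794 in⁴
Total I = 340.537 in⁴.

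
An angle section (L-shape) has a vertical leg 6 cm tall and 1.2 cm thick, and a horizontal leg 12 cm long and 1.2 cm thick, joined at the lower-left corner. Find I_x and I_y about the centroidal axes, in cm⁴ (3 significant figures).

Break the section into simple shapes (no overlaps), measuring from the bottom-left corner of the bounding box.
Vertical leg: 1.2 × 6, A = 7.2 cm², y = 3 cm, Ī = 21.6 cm⁴.
Horizontal leg (remainder): 10.8 × 1.2, A = 12.96 cm², y = 0.6 cm, Ī = 1.5552 cm⁴.
Centroid: ȳ = ΣA·y / ΣA = 1.4571 cm.
Transfer each piece to the centroidal x-axis using Ī + A·d² with d = y − 1.4571:
  vertical leg: d = 1.5429 cm → contributes +38.739 cm⁴
  horizontal leg (remainder): d = -0.85714 cm → contributes +11.077 cm⁴
Total I = 49.816 cm⁴.
For the y-axis: x̄ = 4.4571 cm.
Repeating about the centroidal y-axis gives I_y = 293.46 cm⁴.

I_x ≈ 49.8 cm⁴, I_y ≈ 293 cm⁴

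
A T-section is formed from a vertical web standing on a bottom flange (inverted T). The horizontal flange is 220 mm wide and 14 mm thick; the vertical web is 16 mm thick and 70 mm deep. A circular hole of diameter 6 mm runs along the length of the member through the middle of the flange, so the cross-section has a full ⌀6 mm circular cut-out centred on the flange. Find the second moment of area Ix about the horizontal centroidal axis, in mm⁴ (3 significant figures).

Ix ≈ 1.95 × 10⁶ mm⁴

Split into non-overlapping primitives; take the origin at the lower-left of the bounding box.
Flange: 220 × 14, A = 3 080 mm², y = 7 mm, Ī = 50 307 mm⁴.
Web: 16 × 70, A = 1 120 mm², y = 49 mm, Ī = 457 333 mm⁴.
Hole (subtracted): ⌀6, A = 28.274 mm², y = 7 mm, Ī = 63.617 mm⁴.
Centroid: ȳ = ΣA·y / ΣA = 18.276 mm.
Transfer each piece to the horizontal centroidal axis using Ī + A·d² with d = y − 18.276:
  flange: d = -11.276 mm → contributes +441 917 mm⁴
  web: d = 30.724 mm → contributes +1 514 579 mm⁴
  hole: d = -11.276 mm → contributes −3658.6 mm⁴
Total I = 1 952 838 mm⁴.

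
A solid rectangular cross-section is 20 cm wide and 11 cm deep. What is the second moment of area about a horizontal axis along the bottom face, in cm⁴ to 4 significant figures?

The section: 20 × 11, A = 220 cm², y = 5.5 cm, Ī = 2218.33 cm⁴.
Transfer it to a horizontal axis along the bottom face using Ī + A·d² with d = y − 0:
  the section: d = 5.5 cm → contributes +8873.33 cm⁴
Total I = 8873.33 cm⁴.

I_base ≈ 8873 cm⁴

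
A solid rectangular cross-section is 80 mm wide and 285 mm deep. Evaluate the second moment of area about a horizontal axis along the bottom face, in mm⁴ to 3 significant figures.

The section: 80 × 285, A = 22 800 mm², y = 142.5 mm, Ī = 154 327 500 mm⁴.
Transfer it to a horizontal axis along the bottom face using Ī + A·d² with d = y − 0:
  the section: d = 142.5 mm → contributes +617 310 000 mm⁴
Total I = 617 310 000 mm⁴.

I_base ≈ 6.17 × 10⁸ mm⁴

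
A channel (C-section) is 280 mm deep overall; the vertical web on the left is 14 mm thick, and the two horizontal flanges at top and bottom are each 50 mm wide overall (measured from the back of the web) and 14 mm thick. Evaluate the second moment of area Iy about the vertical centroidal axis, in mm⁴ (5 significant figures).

Iy ≈ 6.7403 × 10⁵ mm⁴

Split into non-overlapping primitives; take the origin at the lower-left of the bounding box.
Web: 14 × 280, A = 3 920 mm², x = 7 mm, Ī = 64026.67 mm⁴.
Top flange (beyond web): 36 × 14, A = 504 mm², x = 32 mm, Ī = 54 432 mm⁴.
Bottom flange (beyond web): 36 × 14, A = 504 mm², x = 32 mm, Ī = 54 432 mm⁴.
Centroid: x̄ = ΣA·x / ΣA = 12.11364 mm.
Transfer each piece to the vertical centroidal axis using Ī + A·d² with d = x − 12.11364:
  web: d = -5.113636 mm → contributes +166531.8 mm⁴
  top flange (beyond web): d = 19.88636 mm → contributes +253747.6 mm⁴
  bottom flange (beyond web): d = 19.88636 mm → contributes +253747.6 mm⁴
Total I = 674 027 mm⁴.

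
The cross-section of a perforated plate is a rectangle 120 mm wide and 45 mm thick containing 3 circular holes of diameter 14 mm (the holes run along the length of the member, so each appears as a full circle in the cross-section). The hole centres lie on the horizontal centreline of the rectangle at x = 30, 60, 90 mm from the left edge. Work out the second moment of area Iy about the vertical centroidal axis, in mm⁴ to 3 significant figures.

Iy ≈ 6.20 × 10⁶ mm⁴

Split into non-overlapping primitives; take the origin at the lower-left of the bounding box.
Plate: 120 × 45, A = 5 400 mm², x = 60 mm, Ī = 6 480 000 mm⁴.
Hole 1 (subtracted): ⌀14, A = 153.94 mm², x = 30 mm, Ī = 1885.7 mm⁴.
Hole 2 (subtracted): ⌀14, A = 153.94 mm², x = 60 mm, Ī = 1885.7 mm⁴.
Hole 3 (subtracted): ⌀14, A = 153.94 mm², x = 90 mm, Ī = 1885.7 mm⁴.
By symmetry the centroid is at mid-width, x̄ = 60 mm.
Transfer each piece to the vertical centroidal axis using Ī + A·d² with d = x − 60:
  plate: d = 0 mm → contributes +6 480 000 mm⁴
  hole 1: d = -30 mm → contributes −140 430 mm⁴
  hole 2: d = 0 mm → contributes −1885.7 mm⁴
  hole 3: d = 30 mm → contributes −140 430 mm⁴
Total I = 6 197 254 mm⁴.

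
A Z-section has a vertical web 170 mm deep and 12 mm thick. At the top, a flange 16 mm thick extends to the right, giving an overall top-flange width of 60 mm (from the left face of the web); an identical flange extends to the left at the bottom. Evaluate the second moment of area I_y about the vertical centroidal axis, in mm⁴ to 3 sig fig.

I_y ≈ 1.70 × 10⁶ mm⁴

Treat the section as a set of non-overlapping primitives; coordinates are from the bounding-box lower-left.
Web: 12 × 170, A = 2 040 mm², x = 54 mm, Ī = 24 480 mm⁴.
Top flange (beyond web): 48 × 16, A = 768 mm², x = 84 mm, Ī = 147 456 mm⁴.
Bottom flange (beyond web): 48 × 16, A = 768 mm², x = 24 mm, Ī = 147 456 mm⁴.
Centroid: x̄ = ΣA·x / ΣA = 54 mm.
Transfer each piece to the vertical centroidal axis using Ī + A·d² with d = x − 54:
  web: d = 0 mm → contributes +24 480 mm⁴
  top flange (beyond web): d = 30 mm → contributes +838 656 mm⁴
  bottom flange (beyond web): d = -30 mm → contributes +838 656 mm⁴
Total I = 1 701 792 mm⁴.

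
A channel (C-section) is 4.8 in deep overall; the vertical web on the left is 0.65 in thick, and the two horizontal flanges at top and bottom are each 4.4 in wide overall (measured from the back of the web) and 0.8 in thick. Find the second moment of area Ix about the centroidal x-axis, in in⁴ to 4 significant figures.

Decompose the section into non-overlapping parts with the origin at the bottom-left of its bounding rectangle.
Web: 0.65 × 4.8, A = 3.12 in², y = 2.4 in, Ī = 5.9904 in⁴.
Top flange (beyond web): 3.75 × 0.8, A = 3 in², y = 4.4 in, Ī = 0.16 in⁴.
Bottom flange (beyond web): 3.75 × 0.8, A = 3 in², y = 0.4 in, Ī = 0.16 in⁴.
By symmetry the centroid is at mid-height, ȳ = 2.4 in.
Transfer each piece to the centroidal x-axis using Ī + A·d² with d = y − 2.4:
  web: d = 0 in → contributes +5.9904 in⁴
  top flange (beyond web): d = 2 in → contributes +12.16 in⁴
  bottom flange (beyond web): d = -2 in → contributes +12.16 in⁴
Total I = 30.3104 in⁴.

Ix ≈ 30.31 in⁴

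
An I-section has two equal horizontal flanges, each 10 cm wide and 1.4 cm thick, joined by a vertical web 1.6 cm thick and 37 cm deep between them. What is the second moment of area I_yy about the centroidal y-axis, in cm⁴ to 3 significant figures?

I_yy ≈ 246 cm⁴

Treat the section as a set of non-overlapping primitives; coordinates are from the bounding-box lower-left.
Bottom flange: 10 × 1.4, A = 14 cm², x = 5 cm, Ī = 116.67 cm⁴.
Web: 1.6 × 37, A = 59.2 cm², x = 5 cm, Ī = 12.629 cm⁴.
Top flange: 10 × 1.4, A = 14 cm², x = 5 cm, Ī = 116.67 cm⁴.
By symmetry the centroid is at mid-width, x̄ = 5 cm.
All pieces are centred on the centroidal y-axis, so I = ΣĪ = 245.96 cm⁴.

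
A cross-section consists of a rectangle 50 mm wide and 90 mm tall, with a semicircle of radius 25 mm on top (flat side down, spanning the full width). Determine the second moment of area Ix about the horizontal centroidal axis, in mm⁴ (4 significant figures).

Split into non-overlapping primitives; take the origin at the lower-left of the bounding box.
Rectangular body: 50 × 90, A = 4 500 mm², y = 45 mm, Ī = 3 037 500 mm⁴.
Semicircular cap: semicircle r = 25, A = 981.748 mm², y = 100.61 mm, Ī = 42873.8 mm⁴.
Centroid: ȳ = ΣA·y / ΣA = 54.9595 mm.
Transfer each piece to the horizontal centroidal axis using Ī + A·d² with d = y − 54.9595:
  rectangular body: d = -9.95947 mm → contributes +3 483 860 mm⁴
  semicircular cap: d = 45.6509 mm → contributes +2 088 837 mm⁴
Total I = 5 572 697 mm⁴.

Ix ≈ 5.573 × 10⁶ mm⁴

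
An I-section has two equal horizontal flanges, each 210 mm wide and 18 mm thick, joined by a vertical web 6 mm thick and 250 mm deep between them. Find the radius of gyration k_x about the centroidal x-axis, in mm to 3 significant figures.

k_x ≈ 126 mm

Decompose the section into non-overlapping parts with the origin at the bottom-left of its bounding rectangle.
Bottom flange: 210 × 18, A = 3 780 mm², y = 9 mm, Ī = 102 060 mm⁴.
Web: 6 × 250, A = 1 500 mm², y = 143 mm, Ī = 7 812 500 mm⁴.
Top flange: 210 × 18, A = 3 780 mm², y = 277 mm, Ī = 102 060 mm⁴.
By symmetry the centroid is at mid-height, ȳ = 143 mm.
Transfer each piece to the centroidal x-axis using Ī + A·d² with d = y − 143:
  bottom flange: d = -134 mm → contributes +67 975 740 mm⁴
  web: d = 0 mm → contributes +7 812 500 mm⁴
  top flange: d = 134 mm → contributes +67 975 740 mm⁴
Total I = 143 763 980 mm⁴.
Radius of gyration: k = √(I/A) = √(143 763 980 / 9 060) = 125.97 mm.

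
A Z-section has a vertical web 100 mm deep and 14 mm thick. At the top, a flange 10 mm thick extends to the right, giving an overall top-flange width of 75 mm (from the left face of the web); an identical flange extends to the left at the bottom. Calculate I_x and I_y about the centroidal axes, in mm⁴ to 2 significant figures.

Split into non-overlapping primitives; take the origin at the lower-left of the bounding box.
Web: 14 × 100, A = 1 400 mm², y = 50 mm, Ī = 1 166 667 mm⁴.
Top flange (beyond web): 61 × 10, A = 610 mm², y = 95 mm, Ī = 5 083 mm⁴.
Bottom flange (beyond web): 61 × 10, A = 610 mm², y = 5 mm, Ī = 5 083 mm⁴.
Centroid: ȳ = ΣA·y / ΣA = 50 mm.
Transfer each piece to the centroidal x-axis using Ī + A·d² with d = y − 50:
  web: d = 0 mm → contributes +1 166 667 mm⁴
  top flange (beyond web): d = 45 mm → contributes +1 240 333 mm⁴
  bottom flange (beyond web): d = -45 mm → contributes +1 240 333 mm⁴
Total I = 3 647 333 mm⁴.
For the y-axis: x̄ = 68 mm.
Repeating about the centroidal y-axis gives I_y = 2 116 793 mm⁴.

I_x ≈ 3.6 × 10⁶ mm⁴, I_y ≈ 2.1 × 10⁶ mm⁴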